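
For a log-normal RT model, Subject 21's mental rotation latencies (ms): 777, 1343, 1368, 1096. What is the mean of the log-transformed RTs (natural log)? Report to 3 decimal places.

ln(RT): 6.6554, 7.2027, 7.2211, 6.9994
Σ ln(RT) = 28.0786
Mean = 28.0786/4 = 7.01966

7.020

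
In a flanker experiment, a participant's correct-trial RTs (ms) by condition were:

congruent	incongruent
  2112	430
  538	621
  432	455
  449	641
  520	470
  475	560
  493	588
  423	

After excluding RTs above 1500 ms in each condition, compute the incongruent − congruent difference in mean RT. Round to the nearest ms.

congruent: exclude 2112
M(congruent) = 3330/7 = 475.714
M(incongruent) = 3765/7 = 537.857
Difference = 537.857 − 475.714 = 62.143 ms

62 ms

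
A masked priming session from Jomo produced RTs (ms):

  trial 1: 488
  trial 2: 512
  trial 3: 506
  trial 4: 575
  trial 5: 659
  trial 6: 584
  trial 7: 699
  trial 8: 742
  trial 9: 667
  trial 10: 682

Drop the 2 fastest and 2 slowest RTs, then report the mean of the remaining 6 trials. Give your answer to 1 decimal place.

613.2 ms

Sorted: 488, 506, 512, 575, 584, 659, 667, 682, 699, 742
Drop lowest 2 (488, 506) and highest 2 (699, 742)
Remaining (n=6): Σ = 3679, mean = 3679/6 = 613.167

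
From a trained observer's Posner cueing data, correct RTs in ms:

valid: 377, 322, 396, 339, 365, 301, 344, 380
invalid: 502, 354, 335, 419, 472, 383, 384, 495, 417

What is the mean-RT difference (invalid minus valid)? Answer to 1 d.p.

64.9 ms

M(valid) = 2824/8 = 353.000
M(invalid) = 3761/9 = 417.889
Difference = 417.889 − 353.000 = 64.889 ms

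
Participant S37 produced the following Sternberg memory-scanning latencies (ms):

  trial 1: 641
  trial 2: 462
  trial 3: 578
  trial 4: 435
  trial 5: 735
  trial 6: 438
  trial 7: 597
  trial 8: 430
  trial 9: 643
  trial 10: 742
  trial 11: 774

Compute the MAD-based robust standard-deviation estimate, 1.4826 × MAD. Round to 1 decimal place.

Sorted: 430, 435, 438, 462, 578, 597, 641, 643, 735, 742, 774 → median = 597
|x − 597| sorted: 0, 19, 44, 46, 135, 138, 145, 159, 162, 167, 177 → MAD = 138
Robust SD ≈ 1.4826 × 138 = 204.599

204.6 ms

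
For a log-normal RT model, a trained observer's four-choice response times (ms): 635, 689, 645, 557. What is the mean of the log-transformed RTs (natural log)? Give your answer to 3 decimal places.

ln(RT): 6.4536, 6.5352, 6.4693, 6.3226
Σ ln(RT) = 25.7807
Mean = 25.7807/4 = 6.44517

6.445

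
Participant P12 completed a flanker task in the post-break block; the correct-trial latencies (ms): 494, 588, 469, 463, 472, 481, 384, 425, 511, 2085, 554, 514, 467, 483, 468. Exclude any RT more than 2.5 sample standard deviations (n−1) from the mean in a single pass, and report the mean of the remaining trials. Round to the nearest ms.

n = 15, ΣRT = 8858, M = 590.533
Σ(x−M)² = 2425251.73; s = √(2425251.73/14) = 416.212
Cutoffs: 590.533 ± 2.5·416.212 → [-450.0, 1631.1]
Outside: 2085 → excluded.
Retained (n=14): Σ = 6773, mean = 6773/14 = 483.786

484 ms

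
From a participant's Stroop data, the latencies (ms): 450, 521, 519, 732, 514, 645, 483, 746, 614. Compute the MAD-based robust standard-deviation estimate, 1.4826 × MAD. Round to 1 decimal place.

105.3 ms

Sorted: 450, 483, 514, 519, 521, 614, 645, 732, 746 → median = 521
|x − 521| sorted: 0, 2, 7, 38, 71, 93, 124, 211, 225 → MAD = 71
Robust SD ≈ 1.4826 × 71 = 105.265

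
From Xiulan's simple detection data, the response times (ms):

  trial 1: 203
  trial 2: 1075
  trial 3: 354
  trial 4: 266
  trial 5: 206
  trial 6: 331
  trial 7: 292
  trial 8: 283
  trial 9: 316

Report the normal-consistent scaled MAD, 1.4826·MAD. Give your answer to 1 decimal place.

Sorted: 203, 206, 266, 283, 292, 316, 331, 354, 1075 → median = 292
|x − 292| sorted: 0, 9, 24, 26, 39, 62, 86, 89, 783 → MAD = 39
Robust SD ≈ 1.4826 × 39 = 57.821

57.8 ms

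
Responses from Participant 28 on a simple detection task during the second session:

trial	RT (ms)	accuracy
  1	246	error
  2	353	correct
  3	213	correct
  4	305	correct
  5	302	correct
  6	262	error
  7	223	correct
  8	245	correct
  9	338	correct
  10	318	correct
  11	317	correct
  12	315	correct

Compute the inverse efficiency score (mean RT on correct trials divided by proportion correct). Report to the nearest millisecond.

351 ms

Correct trials (n=10): 353, 213, 305, 302, 223, 245, 338, 318, 317, 315
Mean correct RT = 2929/10 = 292.9000 ms
Proportion correct = 10/12
IES = 292.9000 / (10/12) = 351.480 ms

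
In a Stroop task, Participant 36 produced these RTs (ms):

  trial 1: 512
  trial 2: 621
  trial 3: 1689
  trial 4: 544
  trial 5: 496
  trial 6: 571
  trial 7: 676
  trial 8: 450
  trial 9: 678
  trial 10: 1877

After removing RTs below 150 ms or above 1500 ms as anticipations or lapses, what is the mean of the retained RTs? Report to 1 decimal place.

Excluded: 1689, 1877
Retained (n=8): Σ = 4548
Mean = 4548/8 = 568.5000

568.5 ms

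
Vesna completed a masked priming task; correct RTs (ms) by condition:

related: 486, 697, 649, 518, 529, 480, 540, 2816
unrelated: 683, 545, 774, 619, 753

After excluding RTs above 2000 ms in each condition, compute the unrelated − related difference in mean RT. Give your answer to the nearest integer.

related: exclude 2816
M(related) = 3899/7 = 557.000
M(unrelated) = 3374/5 = 674.800
Difference = 674.800 − 557.000 = 117.800 ms

118 ms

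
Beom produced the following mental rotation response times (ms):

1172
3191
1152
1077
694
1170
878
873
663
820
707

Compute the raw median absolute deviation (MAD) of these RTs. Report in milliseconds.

Sorted: 663, 694, 707, 820, 873, 878, 1077, 1152, 1170, 1172, 3191 → median = 878
|x − 878|: 294, 2313, 274, 199, 184, 292, 0, 5, 215, 58, 171
Sorted deviations: 0, 5, 58, 171, 184, 199, 215, 274, 292, 294, 2313 → MAD = 199

199 ms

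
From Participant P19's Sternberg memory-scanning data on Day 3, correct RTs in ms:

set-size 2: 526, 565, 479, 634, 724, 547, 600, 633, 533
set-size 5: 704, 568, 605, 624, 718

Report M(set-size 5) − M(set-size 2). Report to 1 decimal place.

61.5 ms

M(set-size 2) = 5241/9 = 582.333
M(set-size 5) = 3219/5 = 643.800
Difference = 643.800 − 582.333 = 61.467 ms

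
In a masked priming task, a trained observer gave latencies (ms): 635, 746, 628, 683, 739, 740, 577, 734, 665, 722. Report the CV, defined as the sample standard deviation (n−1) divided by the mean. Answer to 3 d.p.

n = 10, Σ = 6869, M = 686.9000
Σ(x−M)² = 31212.900; s = √(31212.900/9) = 58.8906
CV = 58.8906 / 686.9000 = 0.08573

0.086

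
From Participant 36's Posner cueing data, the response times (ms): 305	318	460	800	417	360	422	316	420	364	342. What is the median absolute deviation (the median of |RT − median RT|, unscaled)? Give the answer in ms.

53 ms

Sorted: 305, 316, 318, 342, 360, 364, 417, 420, 422, 460, 800 → median = 364
|x − 364|: 59, 46, 96, 436, 53, 4, 58, 48, 56, 0, 22
Sorted deviations: 0, 4, 22, 46, 48, 53, 56, 58, 59, 96, 436 → MAD = 53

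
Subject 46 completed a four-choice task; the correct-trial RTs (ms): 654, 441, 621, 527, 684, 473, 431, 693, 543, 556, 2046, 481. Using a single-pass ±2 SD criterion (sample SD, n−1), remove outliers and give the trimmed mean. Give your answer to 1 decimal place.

554.9 ms

n = 12, ΣRT = 8150, M = 679.167
Σ(x−M)² = 2129415.67; s = √(2129415.67/11) = 439.981
Cutoffs: 679.167 ± 2·439.981 → [-200.8, 1559.1]
Outside: 2046 → excluded.
Retained (n=11): Σ = 6104, mean = 6104/11 = 554.909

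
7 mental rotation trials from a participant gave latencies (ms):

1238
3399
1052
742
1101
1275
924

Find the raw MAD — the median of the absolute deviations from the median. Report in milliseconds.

Sorted: 742, 924, 1052, 1101, 1238, 1275, 3399 → median = 1101
|x − 1101|: 137, 2298, 49, 359, 0, 174, 177
Sorted deviations: 0, 49, 137, 174, 177, 359, 2298 → MAD = 174

174 ms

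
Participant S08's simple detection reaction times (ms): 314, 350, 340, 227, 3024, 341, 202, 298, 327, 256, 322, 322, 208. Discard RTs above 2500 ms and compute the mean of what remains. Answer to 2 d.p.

292.25 ms

Excluded: 3024
Retained (n=12): Σ = 3507
Mean = 3507/12 = 292.2500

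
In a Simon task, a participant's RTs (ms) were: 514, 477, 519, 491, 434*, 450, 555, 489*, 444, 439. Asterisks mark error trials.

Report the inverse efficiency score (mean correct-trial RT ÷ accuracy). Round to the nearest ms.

Correct trials (n=8): 514, 477, 519, 491, 450, 555, 444, 439
Mean correct RT = 3889/8 = 486.1250 ms
Proportion correct = 8/10
IES = 486.1250 / (8/10) = 607.656 ms

608 ms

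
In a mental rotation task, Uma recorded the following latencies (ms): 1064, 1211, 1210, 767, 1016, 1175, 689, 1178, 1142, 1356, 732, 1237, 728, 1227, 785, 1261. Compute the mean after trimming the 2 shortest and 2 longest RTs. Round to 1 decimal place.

1062.0 ms

Sorted: 689, 728, 732, 767, 785, 1016, 1064, 1142, 1175, 1178, 1210, 1211, 1227, 1237, 1261, 1356
Drop lowest 2 (689, 728) and highest 2 (1261, 1356)
Remaining (n=12): Σ = 12744, mean = 12744/12 = 1062.000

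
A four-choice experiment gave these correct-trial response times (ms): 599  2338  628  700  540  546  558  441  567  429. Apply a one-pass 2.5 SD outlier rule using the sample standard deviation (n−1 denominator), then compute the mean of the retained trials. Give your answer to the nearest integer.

556 ms

n = 10, ΣRT = 7346, M = 734.600
Σ(x−M)² = 2914148.40; s = √(2914148.40/9) = 569.029
Cutoffs: 734.600 ± 2.5·569.029 → [-688.0, 2157.2]
Outside: 2338 → excluded.
Retained (n=9): Σ = 5008, mean = 5008/9 = 556.444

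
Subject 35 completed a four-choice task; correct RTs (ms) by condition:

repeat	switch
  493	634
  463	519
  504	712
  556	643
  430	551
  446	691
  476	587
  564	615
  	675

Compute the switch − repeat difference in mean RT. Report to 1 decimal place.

133.7 ms

M(repeat) = 3932/8 = 491.500
M(switch) = 5627/9 = 625.222
Difference = 625.222 − 491.500 = 133.722 ms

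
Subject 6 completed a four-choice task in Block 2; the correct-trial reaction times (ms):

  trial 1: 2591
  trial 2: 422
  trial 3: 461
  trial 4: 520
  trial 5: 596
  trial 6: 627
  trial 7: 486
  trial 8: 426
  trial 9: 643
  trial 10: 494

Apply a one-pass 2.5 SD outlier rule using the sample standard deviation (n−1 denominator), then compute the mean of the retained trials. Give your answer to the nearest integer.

n = 10, ΣRT = 7266, M = 726.600
Σ(x−M)² = 3918312.40; s = √(3918312.40/9) = 659.824
Cutoffs: 726.600 ± 2.5·659.824 → [-923.0, 2376.2]
Outside: 2591 → excluded.
Retained (n=9): Σ = 4675, mean = 4675/9 = 519.444

519 ms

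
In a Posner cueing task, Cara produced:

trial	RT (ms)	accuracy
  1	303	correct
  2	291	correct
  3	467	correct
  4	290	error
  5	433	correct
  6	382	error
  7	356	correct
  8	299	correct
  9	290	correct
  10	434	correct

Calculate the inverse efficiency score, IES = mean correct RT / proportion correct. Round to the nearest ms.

Correct trials (n=8): 303, 291, 467, 433, 356, 299, 290, 434
Mean correct RT = 2873/8 = 359.1250 ms
Proportion correct = 8/10
IES = 359.1250 / (8/10) = 448.906 ms

449 ms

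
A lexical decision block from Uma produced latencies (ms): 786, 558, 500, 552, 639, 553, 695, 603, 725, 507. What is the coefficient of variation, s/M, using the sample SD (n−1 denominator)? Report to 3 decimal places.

0.158

n = 10, Σ = 6118, M = 611.8000
Σ(x−M)² = 84309.600; s = √(84309.600/9) = 96.7871
CV = 96.7871 / 611.8000 = 0.15820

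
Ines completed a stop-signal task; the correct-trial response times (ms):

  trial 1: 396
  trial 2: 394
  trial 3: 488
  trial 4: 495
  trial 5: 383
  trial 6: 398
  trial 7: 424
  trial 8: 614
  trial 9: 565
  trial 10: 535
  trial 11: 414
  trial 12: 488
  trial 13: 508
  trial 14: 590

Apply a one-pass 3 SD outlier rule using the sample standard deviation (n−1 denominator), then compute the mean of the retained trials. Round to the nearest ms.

478 ms

n = 14, ΣRT = 6692, M = 478.000
Σ(x−M)² = 79464.00; s = √(79464.00/13) = 78.183
Cutoffs: 478.000 ± 3·78.183 → [243.5, 712.5]
No RTs fall outside the cutoffs; all 14 retained. Mean = 6692/14 = 478.000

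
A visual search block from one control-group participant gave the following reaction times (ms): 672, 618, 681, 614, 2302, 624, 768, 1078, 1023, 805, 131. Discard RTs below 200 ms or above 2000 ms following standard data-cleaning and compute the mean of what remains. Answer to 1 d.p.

764.8 ms

Excluded: 131, 2302
Retained (n=9): Σ = 6883
Mean = 6883/9 = 764.7778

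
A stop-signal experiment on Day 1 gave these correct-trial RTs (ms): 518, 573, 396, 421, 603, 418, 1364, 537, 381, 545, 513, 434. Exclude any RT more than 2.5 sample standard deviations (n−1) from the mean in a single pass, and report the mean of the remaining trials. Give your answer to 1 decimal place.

n = 12, ΣRT = 6703, M = 558.583
Σ(x−M)² = 767434.92; s = √(767434.92/11) = 264.134
Cutoffs: 558.583 ± 2.5·264.134 → [-101.8, 1218.9]
Outside: 1364 → excluded.
Retained (n=11): Σ = 5339, mean = 5339/11 = 485.364

485.4 ms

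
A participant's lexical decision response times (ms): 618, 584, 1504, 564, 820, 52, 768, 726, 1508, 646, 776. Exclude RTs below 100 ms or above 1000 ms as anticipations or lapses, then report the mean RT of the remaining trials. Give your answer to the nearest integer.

Excluded: 52, 1504, 1508
Retained (n=8): Σ = 5502
Mean = 5502/8 = 687.7500

688 ms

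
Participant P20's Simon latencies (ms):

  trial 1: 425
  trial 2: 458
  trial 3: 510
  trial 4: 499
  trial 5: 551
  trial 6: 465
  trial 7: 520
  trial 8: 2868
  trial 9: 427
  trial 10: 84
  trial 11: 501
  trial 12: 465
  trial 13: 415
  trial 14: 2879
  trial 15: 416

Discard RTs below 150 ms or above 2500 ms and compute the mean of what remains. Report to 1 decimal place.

471.0 ms

Excluded: 84, 2868, 2879
Retained (n=12): Σ = 5652
Mean = 5652/12 = 471.0000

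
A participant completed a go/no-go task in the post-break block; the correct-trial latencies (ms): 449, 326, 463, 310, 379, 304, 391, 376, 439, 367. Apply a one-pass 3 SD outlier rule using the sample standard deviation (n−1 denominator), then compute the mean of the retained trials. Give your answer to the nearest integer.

380 ms

n = 10, ΣRT = 3804, M = 380.400
Σ(x−M)² = 29028.40; s = √(29028.40/9) = 56.792
Cutoffs: 380.400 ± 3·56.792 → [210.0, 550.8]
No RTs fall outside the cutoffs; all 10 retained. Mean = 3804/10 = 380.400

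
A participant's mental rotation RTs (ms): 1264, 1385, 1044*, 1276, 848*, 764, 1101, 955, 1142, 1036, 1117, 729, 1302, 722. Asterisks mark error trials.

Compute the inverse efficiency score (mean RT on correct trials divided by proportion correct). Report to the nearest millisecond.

1244 ms

Correct trials (n=12): 1264, 1385, 1276, 764, 1101, 955, 1142, 1036, 1117, 729, 1302, 722
Mean correct RT = 12793/12 = 1066.0833 ms
Proportion correct = 12/14
IES = 1066.0833 / (12/14) = 1243.764 ms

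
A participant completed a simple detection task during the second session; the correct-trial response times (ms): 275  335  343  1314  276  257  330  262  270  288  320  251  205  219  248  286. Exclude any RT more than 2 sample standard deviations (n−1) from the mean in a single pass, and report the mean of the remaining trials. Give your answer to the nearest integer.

278 ms

n = 16, ΣRT = 5479, M = 342.438
Σ(x−M)² = 1030179.94; s = √(1030179.94/15) = 262.066
Cutoffs: 342.438 ± 2·262.066 → [-181.7, 866.6]
Outside: 1314 → excluded.
Retained (n=15): Σ = 4165, mean = 4165/15 = 277.667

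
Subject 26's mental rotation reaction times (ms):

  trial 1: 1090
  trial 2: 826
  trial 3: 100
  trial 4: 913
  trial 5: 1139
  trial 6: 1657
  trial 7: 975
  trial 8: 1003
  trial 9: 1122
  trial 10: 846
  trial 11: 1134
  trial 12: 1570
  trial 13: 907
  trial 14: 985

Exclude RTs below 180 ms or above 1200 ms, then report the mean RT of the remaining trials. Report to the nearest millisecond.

Excluded: 100, 1570, 1657
Retained (n=11): Σ = 10940
Mean = 10940/11 = 994.5455

995 ms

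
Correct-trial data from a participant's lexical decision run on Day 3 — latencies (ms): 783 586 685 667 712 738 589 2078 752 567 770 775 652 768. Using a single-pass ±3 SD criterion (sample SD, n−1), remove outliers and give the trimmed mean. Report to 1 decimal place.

n = 14, ΣRT = 11122, M = 794.429
Σ(x−M)² = 1847003.43; s = √(1847003.43/13) = 376.931
Cutoffs: 794.429 ± 3·376.931 → [-336.4, 1925.2]
Outside: 2078 → excluded.
Retained (n=13): Σ = 9044, mean = 9044/13 = 695.692

695.7 ms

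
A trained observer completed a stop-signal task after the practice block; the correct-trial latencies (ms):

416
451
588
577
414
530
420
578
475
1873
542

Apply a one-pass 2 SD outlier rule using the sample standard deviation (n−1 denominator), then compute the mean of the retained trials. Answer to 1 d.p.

499.1 ms

n = 11, ΣRT = 6864, M = 624.000
Σ(x−M)² = 1762292.00; s = √(1762292.00/10) = 419.797
Cutoffs: 624.000 ± 2·419.797 → [-215.6, 1463.6]
Outside: 1873 → excluded.
Retained (n=10): Σ = 4991, mean = 4991/10 = 499.100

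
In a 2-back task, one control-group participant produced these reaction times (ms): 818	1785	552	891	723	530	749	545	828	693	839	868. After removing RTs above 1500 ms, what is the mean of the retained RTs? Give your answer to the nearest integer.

Excluded: 1785
Retained (n=11): Σ = 8036
Mean = 8036/11 = 730.5455

731 ms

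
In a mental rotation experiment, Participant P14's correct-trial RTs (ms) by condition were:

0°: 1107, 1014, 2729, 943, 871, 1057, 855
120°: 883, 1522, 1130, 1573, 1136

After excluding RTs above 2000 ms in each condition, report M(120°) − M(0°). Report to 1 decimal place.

0°: exclude 2729
M(0°) = 5847/6 = 974.500
M(120°) = 6244/5 = 1248.800
Difference = 1248.800 − 974.500 = 274.300 ms

274.3 ms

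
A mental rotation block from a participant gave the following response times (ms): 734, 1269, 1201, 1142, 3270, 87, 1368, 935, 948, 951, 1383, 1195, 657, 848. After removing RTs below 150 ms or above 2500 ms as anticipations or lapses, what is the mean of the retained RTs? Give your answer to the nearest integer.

Excluded: 87, 3270
Retained (n=12): Σ = 12631
Mean = 12631/12 = 1052.5833

1053 ms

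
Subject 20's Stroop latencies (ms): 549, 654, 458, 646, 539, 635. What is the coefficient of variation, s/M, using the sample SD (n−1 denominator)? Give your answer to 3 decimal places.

0.134

n = 6, Σ = 3481, M = 580.1667
Σ(x−M)² = 30382.833; s = √(30382.833/5) = 77.9523
CV = 77.9523 / 580.1667 = 0.13436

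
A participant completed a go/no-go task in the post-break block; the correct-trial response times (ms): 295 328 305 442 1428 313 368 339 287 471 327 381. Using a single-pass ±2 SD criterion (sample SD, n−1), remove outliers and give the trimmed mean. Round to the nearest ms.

351 ms

n = 12, ΣRT = 5284, M = 440.333
Σ(x−M)² = 1100074.67; s = √(1100074.67/11) = 316.238
Cutoffs: 440.333 ± 2·316.238 → [-192.1, 1072.8]
Outside: 1428 → excluded.
Retained (n=11): Σ = 3856, mean = 3856/11 = 350.545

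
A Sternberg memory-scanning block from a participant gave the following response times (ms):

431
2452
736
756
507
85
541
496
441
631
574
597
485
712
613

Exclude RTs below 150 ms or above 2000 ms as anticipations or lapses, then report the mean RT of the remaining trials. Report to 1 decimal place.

578.5 ms

Excluded: 85, 2452
Retained (n=13): Σ = 7520
Mean = 7520/13 = 578.4615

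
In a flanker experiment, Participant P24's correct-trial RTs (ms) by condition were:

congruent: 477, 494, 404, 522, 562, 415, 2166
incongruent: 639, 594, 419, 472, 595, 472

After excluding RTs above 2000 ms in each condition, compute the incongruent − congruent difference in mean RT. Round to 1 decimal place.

congruent: exclude 2166
M(congruent) = 2874/6 = 479.000
M(incongruent) = 3191/6 = 531.833
Difference = 531.833 − 479.000 = 52.833 ms

52.8 ms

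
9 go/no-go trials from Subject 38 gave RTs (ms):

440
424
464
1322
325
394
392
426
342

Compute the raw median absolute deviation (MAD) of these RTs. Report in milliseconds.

32 ms

Sorted: 325, 342, 392, 394, 424, 426, 440, 464, 1322 → median = 424
|x − 424|: 16, 0, 40, 898, 99, 30, 32, 2, 82
Sorted deviations: 0, 2, 16, 30, 32, 40, 82, 99, 898 → MAD = 32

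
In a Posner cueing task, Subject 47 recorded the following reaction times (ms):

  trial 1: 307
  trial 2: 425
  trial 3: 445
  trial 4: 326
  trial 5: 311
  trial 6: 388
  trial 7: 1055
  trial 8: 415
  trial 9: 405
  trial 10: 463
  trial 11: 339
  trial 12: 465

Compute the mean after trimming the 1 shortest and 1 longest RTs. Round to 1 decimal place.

Sorted: 307, 311, 326, 339, 388, 405, 415, 425, 445, 463, 465, 1055
Drop lowest 1 (307) and highest 1 (1055)
Remaining (n=10): Σ = 3982, mean = 3982/10 = 398.200

398.2 ms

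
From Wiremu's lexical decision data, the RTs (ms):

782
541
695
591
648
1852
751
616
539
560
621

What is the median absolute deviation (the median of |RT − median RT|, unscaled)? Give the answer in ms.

74 ms

Sorted: 539, 541, 560, 591, 616, 621, 648, 695, 751, 782, 1852 → median = 621
|x − 621|: 161, 80, 74, 30, 27, 1231, 130, 5, 82, 61, 0
Sorted deviations: 0, 5, 27, 30, 61, 74, 80, 82, 130, 161, 1231 → MAD = 74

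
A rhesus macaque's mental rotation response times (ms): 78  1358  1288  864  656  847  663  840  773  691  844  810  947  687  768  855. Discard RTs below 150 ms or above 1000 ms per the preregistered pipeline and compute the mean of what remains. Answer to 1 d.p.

Excluded: 78, 1288, 1358
Retained (n=13): Σ = 10245
Mean = 10245/13 = 788.0769

788.1 ms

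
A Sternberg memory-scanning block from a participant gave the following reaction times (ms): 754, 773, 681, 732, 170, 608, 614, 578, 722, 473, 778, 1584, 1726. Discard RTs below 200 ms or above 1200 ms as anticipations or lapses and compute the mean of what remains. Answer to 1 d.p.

Excluded: 170, 1584, 1726
Retained (n=10): Σ = 6713
Mean = 6713/10 = 671.3000

671.3 ms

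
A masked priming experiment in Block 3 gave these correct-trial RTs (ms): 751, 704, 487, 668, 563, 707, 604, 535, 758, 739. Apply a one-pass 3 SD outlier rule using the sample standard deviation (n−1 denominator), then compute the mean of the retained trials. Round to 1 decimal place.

n = 10, ΣRT = 6516, M = 651.600
Σ(x−M)² = 85728.40; s = √(85728.40/9) = 97.598
Cutoffs: 651.600 ± 3·97.598 → [358.8, 944.4]
No RTs fall outside the cutoffs; all 10 retained. Mean = 6516/10 = 651.600

651.6 ms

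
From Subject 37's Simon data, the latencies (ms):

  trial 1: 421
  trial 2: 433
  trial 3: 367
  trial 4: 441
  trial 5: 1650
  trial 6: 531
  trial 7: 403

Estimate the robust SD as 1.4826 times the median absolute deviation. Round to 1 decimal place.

Sorted: 367, 403, 421, 433, 441, 531, 1650 → median = 433
|x − 433| sorted: 0, 8, 12, 30, 66, 98, 1217 → MAD = 30
Robust SD ≈ 1.4826 × 30 = 44.478

44.5 ms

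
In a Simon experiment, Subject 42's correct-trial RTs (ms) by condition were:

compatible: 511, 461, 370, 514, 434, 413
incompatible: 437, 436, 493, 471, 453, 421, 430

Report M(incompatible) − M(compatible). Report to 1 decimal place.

-1.8 ms

M(compatible) = 2703/6 = 450.500
M(incompatible) = 3141/7 = 448.714
Difference = 448.714 − 450.500 = -1.786 ms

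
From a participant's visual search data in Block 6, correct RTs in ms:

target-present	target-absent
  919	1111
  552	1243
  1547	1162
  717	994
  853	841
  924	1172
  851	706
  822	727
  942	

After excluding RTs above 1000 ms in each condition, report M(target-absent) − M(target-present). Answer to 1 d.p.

-5.5 ms

target-present: exclude 1547
target-absent: exclude 1111, 1243, 1162, 1172
M(target-present) = 6580/8 = 822.500
M(target-absent) = 3268/4 = 817.000
Difference = 817.000 − 822.500 = -5.500 ms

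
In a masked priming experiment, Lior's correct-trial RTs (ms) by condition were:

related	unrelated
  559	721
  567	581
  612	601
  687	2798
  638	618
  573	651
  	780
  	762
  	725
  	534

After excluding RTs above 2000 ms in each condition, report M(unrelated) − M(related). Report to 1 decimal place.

unrelated: exclude 2798
M(related) = 3636/6 = 606.000
M(unrelated) = 5973/9 = 663.667
Difference = 663.667 − 606.000 = 57.667 ms

57.7 ms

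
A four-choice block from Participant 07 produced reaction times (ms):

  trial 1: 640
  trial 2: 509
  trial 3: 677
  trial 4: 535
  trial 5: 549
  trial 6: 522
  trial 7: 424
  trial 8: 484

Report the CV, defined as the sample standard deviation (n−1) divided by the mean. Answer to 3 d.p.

n = 8, Σ = 4340, M = 542.5000
Σ(x−M)² = 46702.000; s = √(46702.000/7) = 81.6806
CV = 81.6806 / 542.5000 = 0.15056

0.151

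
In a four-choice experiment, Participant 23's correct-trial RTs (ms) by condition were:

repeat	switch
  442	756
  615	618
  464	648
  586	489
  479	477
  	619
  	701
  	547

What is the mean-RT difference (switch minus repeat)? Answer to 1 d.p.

89.7 ms

M(repeat) = 2586/5 = 517.200
M(switch) = 4855/8 = 606.875
Difference = 606.875 − 517.200 = 89.675 ms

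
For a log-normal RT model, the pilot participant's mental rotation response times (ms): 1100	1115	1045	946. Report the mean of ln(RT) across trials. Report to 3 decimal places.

6.956

ln(RT): 7.0031, 7.0166, 6.9518, 6.8522
Σ ln(RT) = 27.8237
Mean = 27.8237/4 = 6.95592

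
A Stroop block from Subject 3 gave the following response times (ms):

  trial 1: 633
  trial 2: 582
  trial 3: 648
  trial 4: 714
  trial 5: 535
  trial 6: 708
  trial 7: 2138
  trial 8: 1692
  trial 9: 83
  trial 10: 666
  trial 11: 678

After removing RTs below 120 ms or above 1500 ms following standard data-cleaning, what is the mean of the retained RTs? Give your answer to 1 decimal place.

645.5 ms

Excluded: 83, 1692, 2138
Retained (n=8): Σ = 5164
Mean = 5164/8 = 645.5000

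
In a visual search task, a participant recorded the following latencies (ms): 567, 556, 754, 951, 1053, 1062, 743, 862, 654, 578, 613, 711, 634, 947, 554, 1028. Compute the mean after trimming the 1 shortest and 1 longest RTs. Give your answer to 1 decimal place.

760.8 ms

Sorted: 554, 556, 567, 578, 613, 634, 654, 711, 743, 754, 862, 947, 951, 1028, 1053, 1062
Drop lowest 1 (554) and highest 1 (1062)
Remaining (n=14): Σ = 10651, mean = 10651/14 = 760.786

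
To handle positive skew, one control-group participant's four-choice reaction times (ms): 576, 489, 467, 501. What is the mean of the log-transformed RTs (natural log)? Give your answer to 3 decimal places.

6.228

ln(RT): 6.3561, 6.1924, 6.1463, 6.2166
Σ ln(RT) = 24.9114
Mean = 24.9114/4 = 6.22785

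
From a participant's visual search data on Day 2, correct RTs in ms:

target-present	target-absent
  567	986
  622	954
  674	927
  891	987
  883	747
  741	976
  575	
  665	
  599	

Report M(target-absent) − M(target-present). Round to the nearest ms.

M(target-present) = 6217/9 = 690.778
M(target-absent) = 5577/6 = 929.500
Difference = 929.500 − 690.778 = 238.722 ms

239 ms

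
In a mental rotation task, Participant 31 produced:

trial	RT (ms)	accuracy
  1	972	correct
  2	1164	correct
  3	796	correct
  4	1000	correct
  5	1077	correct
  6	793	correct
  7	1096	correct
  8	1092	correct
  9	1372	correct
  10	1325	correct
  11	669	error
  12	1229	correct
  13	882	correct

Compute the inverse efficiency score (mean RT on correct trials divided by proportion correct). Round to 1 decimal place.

1155.4 ms

Correct trials (n=12): 972, 1164, 796, 1000, 1077, 793, 1096, 1092, 1372, 1325, 1229, 882
Mean correct RT = 12798/12 = 1066.5000 ms
Proportion correct = 12/13
IES = 1066.5000 / (12/13) = 1155.375 ms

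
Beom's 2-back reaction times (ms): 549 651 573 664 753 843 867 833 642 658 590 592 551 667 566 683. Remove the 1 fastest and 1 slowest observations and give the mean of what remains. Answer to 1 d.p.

661.9 ms

Sorted: 549, 551, 566, 573, 590, 592, 642, 651, 658, 664, 667, 683, 753, 833, 843, 867
Drop lowest 1 (549) and highest 1 (867)
Remaining (n=14): Σ = 9266, mean = 9266/14 = 661.857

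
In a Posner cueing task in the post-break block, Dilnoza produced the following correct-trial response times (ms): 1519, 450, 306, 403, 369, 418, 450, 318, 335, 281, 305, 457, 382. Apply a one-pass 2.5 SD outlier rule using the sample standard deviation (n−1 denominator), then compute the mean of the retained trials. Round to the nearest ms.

n = 13, ΣRT = 5993, M = 461.000
Σ(x−M)² = 1256626.00; s = √(1256626.00/12) = 323.603
Cutoffs: 461.000 ± 2.5·323.603 → [-348.0, 1270.0]
Outside: 1519 → excluded.
Retained (n=12): Σ = 4474, mean = 4474/12 = 372.833

373 ms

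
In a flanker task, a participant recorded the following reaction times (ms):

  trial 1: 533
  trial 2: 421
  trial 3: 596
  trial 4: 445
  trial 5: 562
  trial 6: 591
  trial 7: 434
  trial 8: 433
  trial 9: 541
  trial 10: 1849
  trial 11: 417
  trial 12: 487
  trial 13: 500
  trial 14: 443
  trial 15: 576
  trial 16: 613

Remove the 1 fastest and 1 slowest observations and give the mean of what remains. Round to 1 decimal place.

512.5 ms

Sorted: 417, 421, 433, 434, 443, 445, 487, 500, 533, 541, 562, 576, 591, 596, 613, 1849
Drop lowest 1 (417) and highest 1 (1849)
Remaining (n=14): Σ = 7175, mean = 7175/14 = 512.500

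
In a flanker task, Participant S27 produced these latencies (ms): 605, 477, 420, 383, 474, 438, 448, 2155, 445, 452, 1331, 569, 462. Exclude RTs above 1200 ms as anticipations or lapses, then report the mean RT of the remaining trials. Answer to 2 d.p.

Excluded: 1331, 2155
Retained (n=11): Σ = 5173
Mean = 5173/11 = 470.2727

470.27 ms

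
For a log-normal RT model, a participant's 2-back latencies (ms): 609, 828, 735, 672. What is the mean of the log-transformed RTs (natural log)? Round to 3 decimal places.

6.560

ln(RT): 6.4118, 6.7190, 6.5999, 6.5103
Σ ln(RT) = 26.2410
Mean = 26.2410/4 = 6.56024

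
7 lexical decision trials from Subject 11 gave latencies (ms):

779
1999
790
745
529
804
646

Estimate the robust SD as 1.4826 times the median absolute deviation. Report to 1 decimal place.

50.4 ms

Sorted: 529, 646, 745, 779, 790, 804, 1999 → median = 779
|x − 779| sorted: 0, 11, 25, 34, 133, 250, 1220 → MAD = 34
Robust SD ≈ 1.4826 × 34 = 50.408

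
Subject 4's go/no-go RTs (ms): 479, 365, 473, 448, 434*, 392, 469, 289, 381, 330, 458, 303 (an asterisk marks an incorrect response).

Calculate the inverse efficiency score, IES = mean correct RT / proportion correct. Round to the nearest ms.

435 ms

Correct trials (n=11): 479, 365, 473, 448, 392, 469, 289, 381, 330, 458, 303
Mean correct RT = 4387/11 = 398.8182 ms
Proportion correct = 11/12
IES = 398.8182 / (11/12) = 435.074 ms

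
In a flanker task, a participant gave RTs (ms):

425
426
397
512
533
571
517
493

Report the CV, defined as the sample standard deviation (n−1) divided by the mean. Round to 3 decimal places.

0.127

n = 8, Σ = 3874, M = 484.2500
Σ(x−M)² = 26337.500; s = √(26337.500/7) = 61.3392
CV = 61.3392 / 484.2500 = 0.12667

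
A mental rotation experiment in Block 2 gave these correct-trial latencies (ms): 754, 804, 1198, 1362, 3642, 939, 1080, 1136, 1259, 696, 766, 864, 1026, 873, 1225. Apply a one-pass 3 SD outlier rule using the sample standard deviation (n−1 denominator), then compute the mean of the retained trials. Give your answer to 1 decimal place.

n = 15, ΣRT = 17624, M = 1174.933
Σ(x−M)² = 7119114.93; s = √(7119114.93/14) = 713.098
Cutoffs: 1174.933 ± 3·713.098 → [-964.4, 3314.2]
Outside: 3642 → excluded.
Retained (n=14): Σ = 13982, mean = 13982/14 = 998.714

998.7 ms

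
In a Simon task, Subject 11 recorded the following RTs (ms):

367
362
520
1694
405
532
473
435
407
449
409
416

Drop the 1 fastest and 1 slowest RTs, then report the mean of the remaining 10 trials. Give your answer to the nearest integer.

441 ms

Sorted: 362, 367, 405, 407, 409, 416, 435, 449, 473, 520, 532, 1694
Drop lowest 1 (362) and highest 1 (1694)
Remaining (n=10): Σ = 4413, mean = 4413/10 = 441.300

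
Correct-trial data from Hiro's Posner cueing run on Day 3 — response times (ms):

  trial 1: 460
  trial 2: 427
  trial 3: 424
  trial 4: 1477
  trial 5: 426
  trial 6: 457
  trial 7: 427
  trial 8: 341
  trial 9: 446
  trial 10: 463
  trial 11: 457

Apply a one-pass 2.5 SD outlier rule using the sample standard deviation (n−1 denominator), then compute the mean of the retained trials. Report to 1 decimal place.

n = 11, ΣRT = 5805, M = 527.727
Σ(x−M)² = 1002846.18; s = √(1002846.18/10) = 316.677
Cutoffs: 527.727 ± 2.5·316.677 → [-264.0, 1319.4]
Outside: 1477 → excluded.
Retained (n=10): Σ = 4328, mean = 4328/10 = 432.800

432.8 ms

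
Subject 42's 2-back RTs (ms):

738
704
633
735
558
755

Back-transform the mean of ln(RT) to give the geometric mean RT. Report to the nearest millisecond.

ln(RT): 6.6039, 6.5568, 6.4505, 6.5999, 6.3244, 6.6267
Mean ln(RT) = 39.1621/6 = 6.52702
Geometric mean = exp(6.52702) = 683.36 ms

683 ms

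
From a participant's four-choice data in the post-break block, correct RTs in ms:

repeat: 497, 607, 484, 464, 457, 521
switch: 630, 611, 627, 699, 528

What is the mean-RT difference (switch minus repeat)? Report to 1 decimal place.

114.0 ms

M(repeat) = 3030/6 = 505.000
M(switch) = 3095/5 = 619.000
Difference = 619.000 − 505.000 = 114.000 ms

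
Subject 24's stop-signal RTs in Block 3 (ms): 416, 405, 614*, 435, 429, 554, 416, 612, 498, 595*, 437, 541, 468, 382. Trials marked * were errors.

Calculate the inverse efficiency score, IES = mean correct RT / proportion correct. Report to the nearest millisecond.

544 ms

Correct trials (n=12): 416, 405, 435, 429, 554, 416, 612, 498, 437, 541, 468, 382
Mean correct RT = 5593/12 = 466.0833 ms
Proportion correct = 12/14
IES = 466.0833 / (12/14) = 543.764 ms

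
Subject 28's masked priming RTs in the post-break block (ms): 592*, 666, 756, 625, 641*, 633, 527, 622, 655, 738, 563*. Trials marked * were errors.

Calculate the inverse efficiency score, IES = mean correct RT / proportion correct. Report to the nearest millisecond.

Correct trials (n=8): 666, 756, 625, 633, 527, 622, 655, 738
Mean correct RT = 5222/8 = 652.7500 ms
Proportion correct = 8/11
IES = 652.7500 / (8/11) = 897.531 ms

898 ms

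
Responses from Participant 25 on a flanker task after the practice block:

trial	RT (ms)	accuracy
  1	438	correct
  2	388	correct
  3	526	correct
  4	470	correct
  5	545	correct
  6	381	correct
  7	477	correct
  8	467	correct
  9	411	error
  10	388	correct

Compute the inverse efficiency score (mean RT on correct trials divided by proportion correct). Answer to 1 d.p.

503.7 ms

Correct trials (n=9): 438, 388, 526, 470, 545, 381, 477, 467, 388
Mean correct RT = 4080/9 = 453.3333 ms
Proportion correct = 9/10
IES = 453.3333 / (9/10) = 503.704 ms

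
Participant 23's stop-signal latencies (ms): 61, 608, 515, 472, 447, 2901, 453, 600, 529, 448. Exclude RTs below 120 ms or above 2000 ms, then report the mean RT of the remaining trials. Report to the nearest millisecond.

Excluded: 61, 2901
Retained (n=8): Σ = 4072
Mean = 4072/8 = 509.0000

509 ms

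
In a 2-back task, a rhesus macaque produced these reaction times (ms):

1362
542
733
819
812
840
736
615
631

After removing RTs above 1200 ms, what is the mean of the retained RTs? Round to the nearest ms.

Excluded: 1362
Retained (n=8): Σ = 5728
Mean = 5728/8 = 716.0000

716 ms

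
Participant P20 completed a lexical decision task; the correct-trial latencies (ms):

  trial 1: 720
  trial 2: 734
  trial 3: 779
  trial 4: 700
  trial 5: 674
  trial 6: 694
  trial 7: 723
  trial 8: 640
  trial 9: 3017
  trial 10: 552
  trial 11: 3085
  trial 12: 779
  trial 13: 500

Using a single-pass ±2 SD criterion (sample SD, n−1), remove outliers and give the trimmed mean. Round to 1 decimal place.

681.4 ms

n = 13, ΣRT = 13597, M = 1045.923
Σ(x−M)² = 9581880.92; s = √(9581880.92/12) = 893.583
Cutoffs: 1045.923 ± 2·893.583 → [-741.2, 2833.1]
Outside: 3017, 3085 → excluded.
Retained (n=11): Σ = 7495, mean = 7495/11 = 681.364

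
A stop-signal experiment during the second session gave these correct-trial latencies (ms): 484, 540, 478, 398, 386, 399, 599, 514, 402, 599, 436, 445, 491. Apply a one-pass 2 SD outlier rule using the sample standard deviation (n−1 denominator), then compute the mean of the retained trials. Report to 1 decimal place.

474.7 ms

n = 13, ΣRT = 6171, M = 474.692
Σ(x−M)² = 64218.77; s = √(64218.77/12) = 73.154
Cutoffs: 474.692 ± 2·73.154 → [328.4, 621.0]
No RTs fall outside the cutoffs; all 13 retained. Mean = 6171/13 = 474.692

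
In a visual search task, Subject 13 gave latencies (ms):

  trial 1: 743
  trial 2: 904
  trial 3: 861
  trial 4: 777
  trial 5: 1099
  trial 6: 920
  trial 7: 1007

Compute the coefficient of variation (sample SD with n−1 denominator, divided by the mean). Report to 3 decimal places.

n = 7, Σ = 6311, M = 901.5714
Σ(x−M)² = 92747.714; s = √(92747.714/6) = 124.3300
CV = 124.3300 / 901.5714 = 0.13790

0.138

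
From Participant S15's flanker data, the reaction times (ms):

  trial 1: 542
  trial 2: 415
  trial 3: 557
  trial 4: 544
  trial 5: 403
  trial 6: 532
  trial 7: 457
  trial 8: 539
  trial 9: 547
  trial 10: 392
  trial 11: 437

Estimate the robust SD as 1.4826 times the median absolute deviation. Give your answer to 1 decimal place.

Sorted: 392, 403, 415, 437, 457, 532, 539, 542, 544, 547, 557 → median = 532
|x − 532| sorted: 0, 7, 10, 12, 15, 25, 75, 95, 117, 129, 140 → MAD = 25
Robust SD ≈ 1.4826 × 25 = 37.065

37.1 ms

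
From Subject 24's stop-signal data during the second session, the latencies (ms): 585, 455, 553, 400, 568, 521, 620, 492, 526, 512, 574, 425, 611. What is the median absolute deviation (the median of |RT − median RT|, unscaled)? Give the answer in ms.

Sorted: 400, 425, 455, 492, 512, 521, 526, 553, 568, 574, 585, 611, 620 → median = 526
|x − 526|: 59, 71, 27, 126, 42, 5, 94, 34, 0, 14, 48, 101, 85
Sorted deviations: 0, 5, 14, 27, 34, 42, 48, 59, 71, 85, 94, 101, 126 → MAD = 48

48 ms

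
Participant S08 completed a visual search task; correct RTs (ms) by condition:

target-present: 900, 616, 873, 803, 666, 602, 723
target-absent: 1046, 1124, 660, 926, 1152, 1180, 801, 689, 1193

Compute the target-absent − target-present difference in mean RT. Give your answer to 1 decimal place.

M(target-present) = 5183/7 = 740.429
M(target-absent) = 8771/9 = 974.556
Difference = 974.556 − 740.429 = 234.127 ms

234.1 ms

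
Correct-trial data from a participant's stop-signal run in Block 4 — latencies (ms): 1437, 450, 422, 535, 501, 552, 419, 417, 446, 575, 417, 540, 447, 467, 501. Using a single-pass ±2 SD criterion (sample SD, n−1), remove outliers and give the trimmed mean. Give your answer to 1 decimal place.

n = 15, ΣRT = 8126, M = 541.733
Σ(x−M)² = 898736.93; s = √(898736.93/14) = 253.368
Cutoffs: 541.733 ± 2·253.368 → [35.0, 1048.5]
Outside: 1437 → excluded.
Retained (n=14): Σ = 6689, mean = 6689/14 = 477.786

477.8 ms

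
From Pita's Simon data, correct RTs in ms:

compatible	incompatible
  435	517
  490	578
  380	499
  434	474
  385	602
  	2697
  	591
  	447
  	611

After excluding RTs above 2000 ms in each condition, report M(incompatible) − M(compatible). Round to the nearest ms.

115 ms

incompatible: exclude 2697
M(compatible) = 2124/5 = 424.800
M(incompatible) = 4319/8 = 539.875
Difference = 539.875 − 424.800 = 115.075 ms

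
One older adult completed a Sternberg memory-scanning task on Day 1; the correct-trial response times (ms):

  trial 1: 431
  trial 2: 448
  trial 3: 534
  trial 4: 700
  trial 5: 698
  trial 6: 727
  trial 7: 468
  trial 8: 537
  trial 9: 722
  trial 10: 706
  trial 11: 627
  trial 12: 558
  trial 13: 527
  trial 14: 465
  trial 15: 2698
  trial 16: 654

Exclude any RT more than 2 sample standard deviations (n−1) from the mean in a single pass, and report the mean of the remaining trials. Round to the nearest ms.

n = 16, ΣRT = 11500, M = 718.750
Σ(x−M)² = 4344209.00; s = √(4344209.00/15) = 538.158
Cutoffs: 718.750 ± 2·538.158 → [-357.6, 1795.1]
Outside: 2698 → excluded.
Retained (n=15): Σ = 8802, mean = 8802/15 = 586.800

587 ms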